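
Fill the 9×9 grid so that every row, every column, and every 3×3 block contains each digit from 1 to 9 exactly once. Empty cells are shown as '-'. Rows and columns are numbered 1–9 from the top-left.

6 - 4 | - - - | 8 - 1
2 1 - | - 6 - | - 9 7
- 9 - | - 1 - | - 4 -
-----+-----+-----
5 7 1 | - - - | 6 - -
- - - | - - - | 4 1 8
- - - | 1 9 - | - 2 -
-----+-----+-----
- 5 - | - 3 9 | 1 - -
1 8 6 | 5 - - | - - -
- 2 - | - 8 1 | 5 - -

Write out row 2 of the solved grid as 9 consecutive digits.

218465397

row 1, column 2 = 3 (sole candidate).
row 1, column 8 = 5 (sole candidate).
row 2, column 7 = 3: row 2 has {1,2,6,7,9}; col 7 has {1,4,5,6,8}; box has {1,4,5,7,8,9} → only 3 remains.
row 3, column 7 = 2 (sole candidate).
row 3, column 9 = 6 (sole candidate).
row 4, column 8 = 3 (sole candidate).
row 4, column 9 = 9 (sole candidate).
row 5, column 2 = 6 (sole candidate).
row 6, column 2 = 4 (sole candidate).
row 6, column 7 = 7 (sole candidate).
row 6, column 9 = 5 (sole candidate).
row 7, column 3 = 7 (sole candidate).
row 8, column 7 = 9 (sole candidate).
row 8, column 8 = 7 (sole candidate).
row 9, column 8 = 6 (sole candidate).
row 7, column 1 = 4 (sole candidate).
row 7, column 8 = 8 (sole candidate).
row 7, column 9 = 2 (sole candidate).
row 7, column 4 = 6 (sole candidate).
row 1, column 4 = 9 (hidden single in row 1).
row 6, column 6 = 6 (hidden single in row 6).
row 8, column 9 = 3 (hidden single in row 8).
row 9, column 9 = 4 (sole candidate).
row 9, column 4 = 7 (sole candidate).
row 3, column 1 = 7 (hidden single in column 1).
row 6, column 1 = 8 (hidden single in column 1).
row 6, column 3 = 3 (sole candidate).
row 9, column 3 = 9 (sole candidate).
row 5, column 1 = 9 (sole candidate).
row 5, column 3 = 2 (sole candidate).
row 5, column 4 = 3 (sole candidate).
row 9, column 1 = 3 (sole candidate).
row 3, column 4 = 8 (sole candidate).
row 2, column 4 = 4: row 2 has {1,2,3,6,7,9}; col 4 has {1,3,5,6,7,8,9}; box has {1,6,8,9} → only 4 remains.
row 2, column 6 = 5: row 2 has {1,2,3,4,6,7,9}; col 6 has {1,6,9}; box has {1,4,6,8,9} → only 5 remains.
row 3, column 3 = 5 (sole candidate).
row 3, column 6 = 3 (sole candidate).
row 4, column 4 = 2 (sole candidate).
row 4, column 5 = 4 (sole candidate).
row 4, column 6 = 8 (sole candidate).
row 5, column 6 = 7 (sole candidate).
row 8, column 5 = 2 (sole candidate).
row 8, column 6 = 4 (sole candidate).
row 1, column 5 = 7 (sole candidate).
row 1, column 6 = 2 (sole candidate).
row 2, column 3 = 8: row 2 has {1,2,3,4,5,6,7,9}; col 3 has {1,2,3,4,5,6,7,9}; box has {1,2,3,4,5,6,7,9} → only 8 remains.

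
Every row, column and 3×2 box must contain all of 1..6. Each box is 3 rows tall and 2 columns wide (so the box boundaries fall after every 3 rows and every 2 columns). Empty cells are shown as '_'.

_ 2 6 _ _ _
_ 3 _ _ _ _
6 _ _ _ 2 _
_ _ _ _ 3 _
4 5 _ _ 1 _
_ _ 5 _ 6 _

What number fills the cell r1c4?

3

r5c6 = 2: row 5 has {1,4,5}; col 6 has {}; box has {1,3,6} → only 2 remains.
r6c2 = 1: row 6 has {5,6}; col 2 has {2,3,5}; box has {4,5} → only 1 remains.
r6c6 = 4: row 6 has {1,5,6}; col 6 has {2}; box has {1,2,3,6} → only 4 remains.
r3c2 = 4: row 3 has {2,6}; col 2 has {1,2,3,5}; box has {2,3,6} → only 4 remains.
r4c1 = 2: row 4 has {3}; col 1 has {4,6}; box has {1,4,5} → only 2 remains.
r4c2 = 6: row 4 has {2,3}; col 2 has {1,2,3,4,5}; box has {1,2,4,5} → only 6 remains.
r4c6 = 5: row 4 has {2,3,6}; col 6 has {2,4}; box has {1,2,3,4,6} → only 5 remains.
r5c3 = 3: row 5 has {1,2,4,5}; col 3 has {5,6}; box has {5} → only 3 remains.
r5c4 = 6: row 5 has {1,2,3,4,5}; col 4 has {}; box has {3,5} → only 6 remains.
r6c1 = 3: row 6 has {1,4,5,6}; col 1 has {2,4,6}; box has {1,2,4,5,6} → only 3 remains.
r6c4 = 2: row 6 has {1,3,4,5,6}; col 4 has {6}; box has {3,5,6} → only 2 remains.
r3c3 = 1: row 3 has {2,4,6}; col 3 has {3,5,6}; box has {6} → only 1 remains.
r3c6 = 3: row 3 has {1,2,4,6}; col 6 has {2,4,5}; box has {2} → only 3 remains.
r4c3 = 4: row 4 has {2,3,5,6}; col 3 has {1,3,5,6}; box has {2,3,5,6} → only 4 remains.
r4c4 = 1: row 4 has {2,3,4,5,6}; col 4 has {2,6}; box has {2,3,4,5,6} → only 1 remains.
r1c6 = 1: row 1 has {2,6}; col 6 has {2,3,4,5}; box has {2,3} → only 1 remains.
r2c3 = 2: row 2 has {3}; col 3 has {1,3,4,5,6}; box has {1,6} → only 2 remains.
r2c6 = 6: row 2 has {2,3}; col 6 has {1,2,3,4,5}; box has {1,2,3} → only 6 remains.
r3c4 = 5: row 3 has {1,2,3,4,6}; col 4 has {1,2,6}; box has {1,2,6} → only 5 remains.
r1c1 = 5: row 1 has {1,2,6}; col 1 has {2,3,4,6}; box has {2,3,4,6} → only 5 remains.
r1c5 = 4: row 1 has {1,2,5,6}; col 5 has {1,2,3,6}; box has {1,2,3,6} → only 4 remains.
r2c1 = 1: row 2 has {2,3,6}; col 1 has {2,3,4,5,6}; box has {2,3,4,5,6} → only 1 remains.
r2c4 = 4: row 2 has {1,2,3,6}; col 4 has {1,2,5,6}; box has {1,2,5,6} → only 4 remains.
r2c5 = 5: row 2 has {1,2,3,4,6}; col 5 has {1,2,3,4,6}; box has {1,2,3,4,6} → only 5 remains.
r1c4 = 3: row 1 has {1,2,4,5,6}; col 4 has {1,2,4,5,6}; box has {1,2,4,5,6} → only 3 remains.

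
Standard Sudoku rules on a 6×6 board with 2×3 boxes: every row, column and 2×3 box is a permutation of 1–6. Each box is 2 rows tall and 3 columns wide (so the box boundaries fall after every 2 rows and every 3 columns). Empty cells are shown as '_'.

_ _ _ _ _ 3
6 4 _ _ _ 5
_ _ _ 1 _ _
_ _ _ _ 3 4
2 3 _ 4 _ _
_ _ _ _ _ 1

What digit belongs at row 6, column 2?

row 2, column 4 = 2 (sole candidate).
row 2, column 5 = 1 (sole candidate).
row 5, column 6 = 6 (sole candidate).
row 1, column 4 = 6 (sole candidate).
row 1, column 5 = 4 (sole candidate).
row 2, column 3 = 3 (sole candidate).
row 3, column 6 = 2 (sole candidate).
row 4, column 4 = 5 (sole candidate).
row 5, column 5 = 5 (sole candidate).
row 6, column 4 = 3 (sole candidate).
row 6, column 5 = 2 (sole candidate).
row 3, column 5 = 6 (sole candidate).
row 4, column 1 = 1 (sole candidate).
row 5, column 3 = 1 (sole candidate).
row 1, column 1 = 5 (sole candidate).
row 1, column 3 = 2 (sole candidate).
row 3, column 2 = 5 (sole candidate).
row 3, column 3 = 4 (sole candidate).
row 4, column 3 = 6 (sole candidate).
row 6, column 1 = 4 (sole candidate).
row 6, column 2 = 6: row 6 has {1,2,3,4}; col 2 has {3,4,5}; box has {1,2,3,4} → only 6 remains.

6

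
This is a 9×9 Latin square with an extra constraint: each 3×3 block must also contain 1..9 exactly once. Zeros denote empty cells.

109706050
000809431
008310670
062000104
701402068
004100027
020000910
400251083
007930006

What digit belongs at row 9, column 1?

5

row 1, column 9 = 2 (sole candidate).
row 2, column 5 = 2 (sole candidate).
row 3, column 9 = 9 (sole candidate).
row 4, column 4 = 5 (sole candidate).
row 4, column 8 = 9 (sole candidate).
row 5, column 5 = 9 (sole candidate).
row 7, column 4 = 6 (sole candidate).
row 7, column 9 = 5 (sole candidate).
row 8, column 2 = 9 (sole candidate).
row 8, column 3 = 6 (sole candidate).
row 8, column 7 = 7 (sole candidate).
row 9, column 7 = 2 (sole candidate).
row 9, column 8 = 4 (sole candidate).
row 1, column 5 = 4 (sole candidate).
row 1, column 7 = 8 (sole candidate).
row 2, column 3 = 5 (sole candidate).
row 3, column 1 = 2 (sole candidate).
row 3, column 2 = 4 (sole candidate).
row 3, column 6 = 5 (sole candidate).
row 7, column 3 = 3 (sole candidate).
row 9, column 6 = 8 (sole candidate).
row 1, column 2 = 3 (sole candidate).
row 2, column 1 = 6 (sole candidate).
row 2, column 2 = 7 (sole candidate).
row 5, column 2 = 5 (sole candidate).
row 5, column 7 = 3 (sole candidate).
row 6, column 2 = 8 (sole candidate).
row 6, column 5 = 6 (sole candidate).
row 6, column 6 = 3 (sole candidate).
row 6, column 7 = 5 (sole candidate).
row 7, column 1 = 8 (sole candidate).
row 7, column 5 = 7 (sole candidate).
row 7, column 6 = 4 (sole candidate).
row 9, column 1 = 5: row 9 has {2,3,4,6,7,8,9}; col 1 has {1,2,4,6,7,8}; box has {2,3,4,6,7,8,9} → only 5 remains.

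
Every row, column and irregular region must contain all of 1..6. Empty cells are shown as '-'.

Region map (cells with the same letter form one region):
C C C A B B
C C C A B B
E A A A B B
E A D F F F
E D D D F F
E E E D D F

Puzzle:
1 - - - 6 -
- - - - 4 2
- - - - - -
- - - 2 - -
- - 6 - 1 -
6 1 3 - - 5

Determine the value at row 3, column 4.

6

row 1, column 6 = 3 (sole candidate).
row 2, column 3 = 5 (sole candidate).
row 3, column 5 = 5 (sole candidate).
row 3, column 6 = 1 (sole candidate).
row 4, column 5 = 3 (sole candidate).
row 5, column 6 = 4 (sole candidate).
row 6, column 4 = 4 (sole candidate).
row 6, column 5 = 2 (sole candidate).
row 1, column 4 = 5 (sole candidate).
row 2, column 1 = 3 (sole candidate).
row 2, column 2 = 6 (sole candidate).
row 2, column 4 = 1 (sole candidate).
row 4, column 2 = 4 (sole candidate).
row 4, column 3 = 1 (sole candidate).
row 4, column 6 = 6 (sole candidate).
row 5, column 4 = 3 (sole candidate).
row 1, column 2 = 2 (sole candidate).
row 1, column 3 = 4 (sole candidate).
row 3, column 2 = 3 (sole candidate).
row 3, column 3 = 2 (sole candidate).
row 3, column 4 = 6: row 3 has {1,2,3,5}; col 4 has {1,2,3,4,5}; region has {1,2,3,4,5} → only 6 remains.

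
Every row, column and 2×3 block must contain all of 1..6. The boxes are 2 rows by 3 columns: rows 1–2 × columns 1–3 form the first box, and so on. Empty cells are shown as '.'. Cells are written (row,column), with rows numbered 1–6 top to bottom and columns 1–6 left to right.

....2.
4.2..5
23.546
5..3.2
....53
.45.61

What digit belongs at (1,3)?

(1,6) = 4: row 1 has {2}; col 6 has {1,2,3,5,6}; box has {2,5} → only 4 remains.
(3,3) = 1: row 3 has {2,3,4,5,6}; col 3 has {2,5}; box has {2,3,5} → only 1 remains.
(4,2) = 6: row 4 has {2,3,5}; col 2 has {3,4}; box has {1,2,3,5} → only 6 remains.
(4,3) = 4: row 4 has {2,3,5,6}; col 3 has {1,2,5}; box has {1,2,3,5,6} → only 4 remains.
(4,5) = 1: row 4 has {2,3,4,5,6}; col 5 has {2,4,5,6}; box has {2,3,4,5,6} → only 1 remains.
(5,3) = 6: row 5 has {3,5}; col 3 has {1,2,4,5}; box has {4,5} → only 6 remains.
(6,1) = 3: row 6 has {1,4,5,6}; col 1 has {2,4,5}; box has {4,5,6} → only 3 remains.
(6,4) = 2: row 6 has {1,3,4,5,6}; col 4 has {3,5}; box has {1,3,5,6} → only 2 remains.
(1,3) = 3: row 1 has {2,4}; col 3 has {1,2,4,5,6}; box has {2,4} → only 3 remains.

3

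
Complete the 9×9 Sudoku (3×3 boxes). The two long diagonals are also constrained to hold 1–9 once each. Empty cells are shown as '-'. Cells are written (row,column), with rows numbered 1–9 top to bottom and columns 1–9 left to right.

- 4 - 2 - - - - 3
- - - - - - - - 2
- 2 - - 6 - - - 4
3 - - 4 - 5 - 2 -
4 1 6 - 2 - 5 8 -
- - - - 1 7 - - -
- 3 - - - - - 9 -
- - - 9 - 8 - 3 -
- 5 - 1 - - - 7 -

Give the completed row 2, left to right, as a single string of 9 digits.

763854912

(5,4) = 3 (sole candidate).
(5,6) = 9 (sole candidate).
(5,9) = 7 (sole candidate).
(1,6) = 1 (sole candidate).
(3,6) = 3 (sole candidate).
(4,5) = 8 (sole candidate).
(6,4) = 6 (sole candidate).
(6,8) = 4 (sole candidate).
(6,9) = 9 (sole candidate).
(8,2) = 7 (sole candidate).
(2,6) = 4: row 2 has {2}; col 6 has {1,3,5,7,8,9}; box has {1,2,3,6} → only 4 remains.
(2,8) = 1: row 2 has {2,4}; col 8 has {2,3,4,7,8,9}; box has {2,3,4}; anti-diagonal has {2,3,5,6,7} → only 1 remains.
(3,8) = 5 (sole candidate).
(4,2) = 9 (sole candidate).
(4,3) = 7 (sole candidate).
(6,2) = 8 (sole candidate).
(6,7) = 3 (sole candidate).
(1,8) = 6 (sole candidate).
(2,2) = 6: row 2 has {1,2,4}; col 2 has {1,2,3,4,5,7,8,9}; box has {2,4}; main diagonal has {2,3,4,7} → only 6 remains.
(9,9) = 8 (sole candidate).
(7,7) = 1 (sole candidate).
(9,1) = 9 (sole candidate).
(1,1) = 5 (sole candidate).
(3,3) = 9 (sole candidate).
(3,7) = 8 (sole candidate).
(4,7) = 6 (sole candidate).
(4,9) = 1 (sole candidate).
(6,1) = 2 (sole candidate).
(6,3) = 5 (sole candidate).
(7,3) = 4 (sole candidate).
(9,3) = 2 (sole candidate).
(9,6) = 6 (sole candidate).
(9,7) = 4 (sole candidate).
(1,3) = 8 (sole candidate).
(2,1) = 7: row 2 has {1,2,4,6}; col 1 has {2,3,4,5,9}; box has {2,4,5,6,8,9} → only 7 remains.
(2,3) = 3: row 2 has {1,2,4,6,7}; col 3 has {2,4,5,6,7,8,9}; box has {2,4,5,6,7,8,9} → only 3 remains.
(2,7) = 9: row 2 has {1,2,3,4,6,7}; col 7 has {1,3,4,5,6,8}; box has {1,2,3,4,5,6,8} → only 9 remains.
(3,1) = 1 (sole candidate).
(3,4) = 7 (sole candidate).
(7,4) = 5 (sole candidate).
(7,5) = 7 (sole candidate).
(7,6) = 2 (sole candidate).
(7,9) = 6 (sole candidate).
(8,1) = 6 (sole candidate).
(8,3) = 1 (sole candidate).
(8,5) = 4 (sole candidate).
(8,7) = 2 (sole candidate).
(8,9) = 5 (sole candidate).
(9,5) = 3 (sole candidate).
(1,5) = 9 (sole candidate).
(1,7) = 7 (sole candidate).
(2,4) = 8: row 2 has {1,2,3,4,6,7,9}; col 4 has {1,2,3,4,5,6,7,9}; box has {1,2,3,4,6,7,9} → only 8 remains.
(2,5) = 5: row 2 has {1,2,3,4,6,7,8,9}; col 5 has {1,2,3,4,6,7,8,9}; box has {1,2,3,4,6,7,8,9} → only 5 remains.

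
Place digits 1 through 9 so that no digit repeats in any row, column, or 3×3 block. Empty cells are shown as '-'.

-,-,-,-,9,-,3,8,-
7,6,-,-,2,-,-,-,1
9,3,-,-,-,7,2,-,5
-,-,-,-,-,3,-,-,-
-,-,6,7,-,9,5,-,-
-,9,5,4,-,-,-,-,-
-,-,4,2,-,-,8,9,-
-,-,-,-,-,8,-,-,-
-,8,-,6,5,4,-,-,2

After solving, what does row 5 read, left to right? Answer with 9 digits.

row 2, column 3 = 8: row 2 has {1,2,6,7}; col 3 has {4,5,6}; box has {3,6,7,9} → only 8 remains.
row 2, column 6 = 5: row 2 has {1,2,6,7,8}; col 6 has {3,4,7,8,9}; box has {2,7,9} → only 5 remains.
row 2, column 8 = 4: row 2 has {1,2,5,6,7,8}; col 8 has {8,9}; box has {1,2,3,5,8} → only 4 remains.
row 3, column 3 = 1: row 3 has {2,3,5,7,9}; col 3 has {4,5,6,8}; box has {3,6,7,8,9} → only 1 remains.
row 3, column 4 = 8: row 3 has {1,2,3,5,7,9}; col 4 has {2,4,6,7}; box has {2,5,7,9} → only 8 remains.
row 3, column 8 = 6: row 3 has {1,2,3,5,7,8,9}; col 8 has {4,8,9}; box has {1,2,3,4,5,8} → only 6 remains.
row 7, column 6 = 1: row 7 has {2,4,8,9}; col 6 has {3,4,5,7,8,9}; box has {2,4,5,6,8} → only 1 remains.
row 1, column 3 = 2: row 1 has {3,8,9}; col 3 has {1,4,5,6,8}; box has {1,3,6,7,8,9} → only 2 remains.
row 1, column 4 = 1: row 1 has {2,3,8,9}; col 4 has {2,4,6,7,8}; box has {2,5,7,8,9} → only 1 remains.
row 1, column 6 = 6: row 1 has {1,2,3,8,9}; col 6 has {1,3,4,5,7,8,9}; box has {1,2,5,7,8,9} → only 6 remains.
row 1, column 9 = 7: row 1 has {1,2,3,6,8,9}; col 9 has {1,2,5}; box has {1,2,3,4,5,6,8} → only 7 remains.
row 2, column 4 = 3: row 2 has {1,2,4,5,6,7,8}; col 4 has {1,2,4,6,7,8}; box has {1,2,5,6,7,8,9} → only 3 remains.
row 2, column 7 = 9: row 2 has {1,2,3,4,5,6,7,8}; col 7 has {2,3,5,8}; box has {1,2,3,4,5,6,7,8} → only 9 remains.
row 3, column 5 = 4: row 3 has {1,2,3,5,6,7,8,9}; col 5 has {2,5,9}; box has {1,2,3,5,6,7,8,9} → only 4 remains.
row 4, column 3 = 7: row 4 has {3}; col 3 has {1,2,4,5,6,8}; box has {5,6,9} → only 7 remains.
row 4, column 4 = 5: row 4 has {3,7}; col 4 has {1,2,3,4,6,7,8}; box has {3,4,7,9} → only 5 remains.
row 6, column 6 = 2: row 6 has {4,5,9}; col 6 has {1,3,4,5,6,7,8,9}; box has {3,4,5,7,9} → only 2 remains.
row 8, column 4 = 9: row 8 has {8}; col 4 has {1,2,3,4,5,6,7,8}; box has {1,2,4,5,6,8} → only 9 remains.
row 8, column 3 = 3: row 8 has {8,9}; col 3 has {1,2,4,5,6,7,8}; box has {4,8} → only 3 remains.
row 8, column 5 = 7: row 8 has {3,8,9}; col 5 has {2,4,5,9}; box has {1,2,4,5,6,8,9} → only 7 remains.
row 9, column 1 = 1: row 9 has {2,4,5,6,8}; col 1 has {7,9}; box has {3,4,8} → only 1 remains.
row 9, column 3 = 9: row 9 has {1,2,4,5,6,8}; col 3 has {1,2,3,4,5,6,7,8}; box has {1,3,4,8} → only 9 remains.
row 9, column 7 = 7: row 9 has {1,2,4,5,6,8,9}; col 7 has {2,3,5,8,9}; box has {2,8,9} → only 7 remains.
row 9, column 8 = 3: row 9 has {1,2,4,5,6,7,8,9}; col 8 has {4,6,8,9}; box has {2,7,8,9} → only 3 remains.
row 7, column 5 = 3: row 7 has {1,2,4,8,9}; col 5 has {2,4,5,7,9}; box has {1,2,4,5,6,7,8,9} → only 3 remains.
row 7, column 9 = 6: row 7 has {1,2,3,4,8,9}; col 9 has {1,2,5,7}; box has {2,3,7,8,9} → only 6 remains.
row 8, column 9 = 4: row 8 has {3,7,8,9}; col 9 has {1,2,5,6,7}; box has {2,3,6,7,8,9} → only 4 remains.
row 7, column 1 = 5: row 7 has {1,2,3,4,6,8,9}; col 1 has {1,7,9}; box has {1,3,4,8,9} → only 5 remains.
row 7, column 2 = 7: row 7 has {1,2,3,4,5,6,8,9}; col 2 has {3,6,8,9}; box has {1,3,4,5,8,9} → only 7 remains.
row 8, column 2 = 2: row 8 has {3,4,7,8,9}; col 2 has {3,6,7,8,9}; box has {1,3,4,5,7,8,9} → only 2 remains.
row 8, column 7 = 1: row 8 has {2,3,4,7,8,9}; col 7 has {2,3,5,7,8,9}; box has {2,3,4,6,7,8,9} → only 1 remains.
row 8, column 8 = 5: row 8 has {1,2,3,4,7,8,9}; col 8 has {3,4,6,8,9}; box has {1,2,3,4,6,7,8,9} → only 5 remains.
row 1, column 1 = 4: row 1 has {1,2,3,6,7,8,9}; col 1 has {1,5,7,9}; box has {1,2,3,6,7,8,9} → only 4 remains.
row 1, column 2 = 5: row 1 has {1,2,3,4,6,7,8,9}; col 2 has {2,3,6,7,8,9}; box has {1,2,3,4,6,7,8,9} → only 5 remains.
row 6, column 7 = 6: row 6 has {2,4,5,9}; col 7 has {1,2,3,5,7,8,9}; box has {5} → only 6 remains.
row 8, column 1 = 6: row 8 has {1,2,3,4,5,7,8,9}; col 1 has {1,4,5,7,9}; box has {1,2,3,4,5,7,8,9} → only 6 remains.
row 4, column 7 = 4: row 4 has {3,5,7}; col 7 has {1,2,3,5,6,7,8,9}; box has {5,6} → only 4 remains.
row 4, column 2 = 1: row 4 has {3,4,5,7}; col 2 has {2,3,5,6,7,8,9}; box has {5,6,7,9} → only 1 remains.
row 4, column 8 = 2: row 4 has {1,3,4,5,7}; col 8 has {3,4,5,6,8,9}; box has {4,5,6} → only 2 remains.
row 5, column 2 = 4: row 5 has {5,6,7,9}; col 2 has {1,2,3,5,6,7,8,9}; box has {1,5,6,7,9} → only 4 remains.
row 5, column 8 = 1: row 5 has {4,5,6,7,9}; col 8 has {2,3,4,5,6,8,9}; box has {2,4,5,6} → only 1 remains.
row 6, column 8 = 7: row 6 has {2,4,5,6,9}; col 8 has {1,2,3,4,5,6,8,9}; box has {1,2,4,5,6} → only 7 remains.
row 4, column 1 = 8: row 4 has {1,2,3,4,5,7}; col 1 has {1,4,5,6,7,9}; box has {1,4,5,6,7,9} → only 8 remains.
row 4, column 5 = 6: row 4 has {1,2,3,4,5,7,8}; col 5 has {2,3,4,5,7,9}; box has {2,3,4,5,7,9} → only 6 remains.
row 4, column 9 = 9: row 4 has {1,2,3,4,5,6,7,8}; col 9 has {1,2,4,5,6,7}; box has {1,2,4,5,6,7} → only 9 remains.
row 5, column 5 = 8: row 5 has {1,4,5,6,7,9}; col 5 has {2,3,4,5,6,7,9}; box has {2,3,4,5,6,7,9} → only 8 remains.
row 5, column 9 = 3: row 5 has {1,4,5,6,7,8,9}; col 9 has {1,2,4,5,6,7,9}; box has {1,2,4,5,6,7,9} → only 3 remains.
row 6, column 1 = 3: row 6 has {2,4,5,6,7,9}; col 1 has {1,4,5,6,7,8,9}; box has {1,4,5,6,7,8,9} → only 3 remains.
row 6, column 5 = 1: row 6 has {2,3,4,5,6,7,9}; col 5 has {2,3,4,5,6,7,8,9}; box has {2,3,4,5,6,7,8,9} → only 1 remains.
row 6, column 9 = 8: row 6 has {1,2,3,4,5,6,7,9}; col 9 has {1,2,3,4,5,6,7,9}; box has {1,2,3,4,5,6,7,9} → only 8 remains.
row 5, column 1 = 2: row 5 has {1,3,4,5,6,7,8,9}; col 1 has {1,3,4,5,6,7,8,9}; box has {1,3,4,5,6,7,8,9} → only 2 remains.

246789513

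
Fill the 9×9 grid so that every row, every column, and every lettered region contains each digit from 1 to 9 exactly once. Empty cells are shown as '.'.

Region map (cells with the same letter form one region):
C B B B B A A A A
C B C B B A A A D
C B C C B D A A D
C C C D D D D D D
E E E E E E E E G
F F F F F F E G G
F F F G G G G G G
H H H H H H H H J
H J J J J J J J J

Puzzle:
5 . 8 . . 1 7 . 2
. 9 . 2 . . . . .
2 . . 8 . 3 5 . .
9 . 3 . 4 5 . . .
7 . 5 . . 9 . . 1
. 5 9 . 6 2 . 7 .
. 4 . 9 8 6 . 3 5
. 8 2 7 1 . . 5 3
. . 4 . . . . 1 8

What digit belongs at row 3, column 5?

row 1, column 5 = 3 (sole candidate).
row 3, column 5 = 7: row 3 has {2,3,5,8}; col 5 has {1,3,4,6,8}; region has {2,3,8,9} → only 7 remains.

7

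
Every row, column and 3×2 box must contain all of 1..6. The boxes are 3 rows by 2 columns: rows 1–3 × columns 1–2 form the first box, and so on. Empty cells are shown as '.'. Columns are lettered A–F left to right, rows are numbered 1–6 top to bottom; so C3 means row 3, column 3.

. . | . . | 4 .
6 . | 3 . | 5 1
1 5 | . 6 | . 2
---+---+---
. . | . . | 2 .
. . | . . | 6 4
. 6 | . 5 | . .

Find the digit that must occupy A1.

2

C3 = 4: row 3 has {1,2,5,6}; col 3 has {3}; box has {3,6} → only 4 remains.
E3 = 3: row 3 has {1,2,4,5,6}; col 5 has {2,4,5,6}; box has {1,2,4,5} → only 3 remains.
E6 = 1: row 6 has {5,6}; col 5 has {2,3,4,5,6}; box has {2,4,6} → only 1 remains.
F6 = 3: row 6 has {1,5,6}; col 6 has {1,2,4}; box has {1,2,4,6} → only 3 remains.
F1 = 6: row 1 has {4}; col 6 has {1,2,3,4}; box has {1,2,3,4,5} → only 6 remains.
D2 = 2: row 2 has {1,3,5,6}; col 4 has {5,6}; box has {3,4,6} → only 2 remains.
F4 = 5: row 4 has {2}; col 6 has {1,2,3,4,6}; box has {1,2,3,4,6} → only 5 remains.
C6 = 2: row 6 has {1,3,5,6}; col 3 has {3,4}; box has {5} → only 2 remains.
D1 = 1: row 1 has {4,6}; col 4 has {2,5,6}; box has {2,3,4,6} → only 1 remains.
B2 = 4: row 2 has {1,2,3,5,6}; col 2 has {5,6}; box has {1,5,6} → only 4 remains.
C5 = 1: row 5 has {4,6}; col 3 has {2,3,4}; box has {2,5} → only 1 remains.
D5 = 3: row 5 has {1,4,6}; col 4 has {1,2,5,6}; box has {1,2,5} → only 3 remains.
A6 = 4: row 6 has {1,2,3,5,6}; col 1 has {1,6}; box has {6} → only 4 remains.
C1 = 5: row 1 has {1,4,6}; col 3 has {1,2,3,4}; box has {1,2,3,4,6} → only 5 remains.
A4 = 3: row 4 has {2,5}; col 1 has {1,4,6}; box has {4,6} → only 3 remains.
B4 = 1: row 4 has {2,3,5}; col 2 has {4,5,6}; box has {3,4,6} → only 1 remains.
C4 = 6: row 4 has {1,2,3,5}; col 3 has {1,2,3,4,5}; box has {1,2,3,5} → only 6 remains.
D4 = 4: row 4 has {1,2,3,5,6}; col 4 has {1,2,3,5,6}; box has {1,2,3,5,6} → only 4 remains.
B5 = 2: row 5 has {1,3,4,6}; col 2 has {1,4,5,6}; box has {1,3,4,6} → only 2 remains.
A1 = 2: row 1 has {1,4,5,6}; col 1 has {1,3,4,6}; box has {1,4,5,6} → only 2 remains.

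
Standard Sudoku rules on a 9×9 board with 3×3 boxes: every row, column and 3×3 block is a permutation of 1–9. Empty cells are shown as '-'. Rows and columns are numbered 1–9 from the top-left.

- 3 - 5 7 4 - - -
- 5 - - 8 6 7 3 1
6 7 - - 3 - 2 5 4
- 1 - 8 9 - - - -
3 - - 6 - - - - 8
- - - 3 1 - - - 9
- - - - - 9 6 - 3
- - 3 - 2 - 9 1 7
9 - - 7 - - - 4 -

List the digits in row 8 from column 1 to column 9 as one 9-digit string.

563428917

r1c7 = 8: row 1 has {3,4,5,7}; col 7 has {2,6,7,9}; box has {1,2,3,4,5,7} → only 8 remains.
r1c9 = 6: row 1 has {3,4,5,7,8}; col 9 has {1,3,4,7,8,9}; box has {1,2,3,4,5,7,8} → only 6 remains.
r3c6 = 1: row 3 has {2,3,4,5,6,7}; col 6 has {4,6,9}; box has {3,4,5,6,7,8} → only 1 remains.
r8c4 = 4: row 8 has {1,2,3,7,9}; col 4 has {3,5,6,7,8}; box has {2,7,9} → only 4 remains.
r9c7 = 5: row 9 has {4,7,9}; col 7 has {2,6,7,8,9}; box has {1,3,4,6,7,9} → only 5 remains.
r9c9 = 2: row 9 has {4,5,7,9}; col 9 has {1,3,4,6,7,8,9}; box has {1,3,4,5,6,7,9} → only 2 remains.
r1c8 = 9: row 1 has {3,4,5,6,7,8}; col 8 has {1,3,4,5}; box has {1,2,3,4,5,6,7,8} → only 9 remains.
r3c4 = 9: row 3 has {1,2,3,4,5,6,7}; col 4 has {3,4,5,6,7,8}; box has {1,3,4,5,6,7,8} → only 9 remains.
r4c9 = 5: row 4 has {1,8,9}; col 9 has {1,2,3,4,6,7,8,9}; box has {8,9} → only 5 remains.
r6c7 = 4: row 6 has {1,3,9}; col 7 has {2,5,6,7,8,9}; box has {5,8,9} → only 4 remains.
r7c4 = 1: row 7 has {3,6,9}; col 4 has {3,4,5,6,7,8,9}; box has {2,4,7,9} → only 1 remains.
r7c5 = 5: row 7 has {1,3,6,9}; col 5 has {1,2,3,7,8,9}; box has {1,2,4,7,9} → only 5 remains.
r7c8 = 8: row 7 has {1,3,5,6,9}; col 8 has {1,3,4,5,9}; box has {1,2,3,4,5,6,7,9} → only 8 remains.
r8c6 = 8: row 8 has {1,2,3,4,7,9}; col 6 has {1,4,6,9}; box has {1,2,4,5,7,9} → only 8 remains.
r9c5 = 6: row 9 has {2,4,5,7,9}; col 5 has {1,2,3,5,7,8,9}; box has {1,2,4,5,7,8,9} → only 6 remains.
r9c6 = 3: row 9 has {2,4,5,6,7,9}; col 6 has {1,4,6,8,9}; box has {1,2,4,5,6,7,8,9} → only 3 remains.
r2c4 = 2: row 2 has {1,3,5,6,7,8}; col 4 has {1,3,4,5,6,7,8,9}; box has {1,3,4,5,6,7,8,9} → only 2 remains.
r3c3 = 8: row 3 has {1,2,3,4,5,6,7,9}; col 3 has {3}; box has {3,5,6,7} → only 8 remains.
r4c7 = 3: row 4 has {1,5,8,9}; col 7 has {2,4,5,6,7,8,9}; box has {4,5,8,9} → only 3 remains.
r5c5 = 4: row 5 has {3,6,8}; col 5 has {1,2,3,5,6,7,8,9}; box has {1,3,6,8,9} → only 4 remains.
r5c7 = 1: row 5 has {3,4,6,8}; col 7 has {2,3,4,5,6,7,8,9}; box has {3,4,5,8,9} → only 1 remains.
r8c1 = 5: row 8 has {1,2,3,4,7,8,9}; col 1 has {3,6,9}; box has {3,9} → only 5 remains.
r8c2 = 6: row 8 has {1,2,3,4,5,7,8,9}; col 2 has {1,3,5,7}; box has {3,5,9} → only 6 remains.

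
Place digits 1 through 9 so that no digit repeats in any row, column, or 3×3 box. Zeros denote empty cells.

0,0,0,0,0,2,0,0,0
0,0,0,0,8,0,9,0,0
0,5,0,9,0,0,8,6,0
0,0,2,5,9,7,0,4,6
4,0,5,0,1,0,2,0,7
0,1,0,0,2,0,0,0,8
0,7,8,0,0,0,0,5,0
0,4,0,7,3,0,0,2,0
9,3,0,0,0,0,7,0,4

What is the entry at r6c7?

5

r4c2 = 8 (sole candidate).
r4c1 = 3 (sole candidate).
r4c7 = 1 (sole candidate).
r8c7 = 6 (sole candidate).
r7c7 = 3 (sole candidate).
r8c3 = 1 (sole candidate).
r8c9 = 9 (sole candidate).
r9c3 = 6 (sole candidate).
r9c5 = 5 (sole candidate).
r6c7 = 5: row 6 has {1,2,8}; col 7 has {1,2,3,6,7,8,9}; box has {1,2,4,6,7,8} → only 5 remains.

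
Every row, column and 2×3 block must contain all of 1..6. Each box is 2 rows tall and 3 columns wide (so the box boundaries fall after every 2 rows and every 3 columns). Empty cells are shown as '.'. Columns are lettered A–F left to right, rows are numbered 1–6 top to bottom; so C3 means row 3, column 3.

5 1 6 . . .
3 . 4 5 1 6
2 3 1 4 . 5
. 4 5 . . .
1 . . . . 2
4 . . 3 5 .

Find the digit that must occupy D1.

D1 = 2: row 1 has {1,5,6}; col 4 has {3,4,5}; box has {1,5,6} → only 2 remains.

2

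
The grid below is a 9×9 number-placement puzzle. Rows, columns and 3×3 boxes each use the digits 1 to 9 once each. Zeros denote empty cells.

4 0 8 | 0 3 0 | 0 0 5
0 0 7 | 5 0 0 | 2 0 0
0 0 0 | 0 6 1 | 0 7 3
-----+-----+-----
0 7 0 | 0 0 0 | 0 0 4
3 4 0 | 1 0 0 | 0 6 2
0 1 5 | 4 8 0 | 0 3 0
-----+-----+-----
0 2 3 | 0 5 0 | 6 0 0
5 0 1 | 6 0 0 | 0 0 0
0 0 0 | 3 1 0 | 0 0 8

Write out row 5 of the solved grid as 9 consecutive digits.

r5c3 = 9: row 5 has {1,2,3,4,6}; col 3 has {1,3,5,7,8}; box has {1,3,4,5,7} → only 9 remains.
r5c5 = 7: row 5 has {1,2,3,4,6,9}; col 5 has {1,3,5,6,8}; box has {1,4,8} → only 7 remains.
r5c6 = 5: row 5 has {1,2,3,4,6,7,9}; col 6 has {1}; box has {1,4,7,8} → only 5 remains.
r5c7 = 8: row 5 has {1,2,3,4,5,6,7,9}; col 7 has {2,6}; box has {2,3,4,6} → only 8 remains.

349175862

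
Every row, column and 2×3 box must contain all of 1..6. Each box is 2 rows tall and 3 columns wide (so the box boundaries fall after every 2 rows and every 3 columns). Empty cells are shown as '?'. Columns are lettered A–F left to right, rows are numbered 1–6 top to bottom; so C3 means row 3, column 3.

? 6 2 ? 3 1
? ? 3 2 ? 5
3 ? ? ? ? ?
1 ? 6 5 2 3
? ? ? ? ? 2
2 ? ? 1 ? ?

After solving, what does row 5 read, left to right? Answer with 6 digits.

D1 = 4: row 1 has {1,2,3,6}; col 4 has {1,2,5}; box has {1,2,3,5} → only 4 remains.
A2 = 4: row 2 has {2,3,5}; col 1 has {1,2,3}; box has {2,3,6} → only 4 remains.
B2 = 1: row 2 has {2,3,4,5}; col 2 has {6}; box has {2,3,4,6} → only 1 remains.
E2 = 6: row 2 has {1,2,3,4,5}; col 5 has {2,3}; box has {1,2,3,4,5} → only 6 remains.
D3 = 6: row 3 has {3}; col 4 has {1,2,4,5}; box has {2,3,5} → only 6 remains.
F3 = 4: row 3 has {3,6}; col 6 has {1,2,3,5}; box has {2,3,5,6} → only 4 remains.
B4 = 4: row 4 has {1,2,3,5,6}; col 2 has {1,6}; box has {1,3,6} → only 4 remains.
D5 = 3: row 5 has {2}; col 4 has {1,2,4,5,6}; box has {1,2} → only 3 remains.
F6 = 6: row 6 has {1,2}; col 6 has {1,2,3,4,5}; box has {1,2,3} → only 6 remains.
A1 = 5: row 1 has {1,2,3,4,6}; col 1 has {1,2,3,4}; box has {1,2,3,4,6} → only 5 remains.
C3 = 5: row 3 has {3,4,6}; col 3 has {2,3,6}; box has {1,3,4,6} → only 5 remains.
E3 = 1: row 3 has {3,4,5,6}; col 5 has {2,3,6}; box has {2,3,4,5,6} → only 1 remains.
A5 = 6: row 5 has {2,3}; col 1 has {1,2,3,4,5}; box has {2} → only 6 remains.
B5 = 5: row 5 has {2,3,6}; col 2 has {1,4,6}; box has {2,6} → only 5 remains.
E5 = 4: row 5 has {2,3,5,6}; col 5 has {1,2,3,6}; box has {1,2,3,6} → only 4 remains.
B6 = 3: row 6 has {1,2,6}; col 2 has {1,4,5,6}; box has {2,5,6} → only 3 remains.
C6 = 4: row 6 has {1,2,3,6}; col 3 has {2,3,5,6}; box has {2,3,5,6} → only 4 remains.
E6 = 5: row 6 has {1,2,3,4,6}; col 5 has {1,2,3,4,6}; box has {1,2,3,4,6} → only 5 remains.
B3 = 2: row 3 has {1,3,4,5,6}; col 2 has {1,3,4,5,6}; box has {1,3,4,5,6} → only 2 remains.
C5 = 1: row 5 has {2,3,4,5,6}; col 3 has {2,3,4,5,6}; box has {2,3,4,5,6} → only 1 remains.

651342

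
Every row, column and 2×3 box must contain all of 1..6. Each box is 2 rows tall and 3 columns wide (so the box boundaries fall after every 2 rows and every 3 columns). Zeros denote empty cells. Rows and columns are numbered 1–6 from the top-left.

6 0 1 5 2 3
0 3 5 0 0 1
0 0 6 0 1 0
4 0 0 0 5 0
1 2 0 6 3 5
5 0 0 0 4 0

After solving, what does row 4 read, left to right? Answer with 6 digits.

412356

R1C2 = 4 (sole candidate).
R2C1 = 2 (sole candidate).
R2C4 = 4 (sole candidate).
R2C5 = 6 (sole candidate).
R3C1 = 3 (sole candidate).
R3C2 = 5 (sole candidate).
R3C4 = 2 (sole candidate).
R3C6 = 4 (sole candidate).
R4C2 = 1: row 4 has {4,5}; col 2 has {2,3,4,5}; box has {3,4,5,6} → only 1 remains.
R4C3 = 2: row 4 has {1,4,5}; col 3 has {1,5,6}; box has {1,3,4,5,6} → only 2 remains.
R4C4 = 3: row 4 has {1,2,4,5}; col 4 has {2,4,5,6}; box has {1,2,4,5} → only 3 remains.
R4C6 = 6: row 4 has {1,2,3,4,5}; col 6 has {1,3,4,5}; box has {1,2,3,4,5} → only 6 remains.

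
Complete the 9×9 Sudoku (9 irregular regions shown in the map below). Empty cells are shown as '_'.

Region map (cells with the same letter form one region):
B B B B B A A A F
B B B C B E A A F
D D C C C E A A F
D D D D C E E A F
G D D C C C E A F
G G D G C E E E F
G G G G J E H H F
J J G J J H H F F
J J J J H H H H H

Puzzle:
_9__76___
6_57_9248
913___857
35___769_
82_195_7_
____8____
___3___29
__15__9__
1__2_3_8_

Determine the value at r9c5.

r2c2 = 3 (sole candidate).
r2c5 = 1 (sole candidate).
r8c6 = 4 (sole candidate).
r3c6 = 2 (sole candidate).
r6c6 = 1 (sole candidate).
r6c8 = 3 (sole candidate).
r7c6 = 8 (sole candidate).
r8c1 = 7 (sole candidate).
r8c8 = 6 (sole candidate).
r1c8 = 1 (sole candidate).
r5c7 = 4 (sole candidate).
r5c9 = 3 (sole candidate).
r6c7 = 5 (sole candidate).
r8c2 = 8 (sole candidate).
r8c5 = 3 (sole candidate).
r8c9 = 2 (sole candidate).
r9c7 = 7 (sole candidate).
r1c7 = 3 (sole candidate).
r5c3 = 6 (sole candidate).
r6c9 = 4 (sole candidate).
r7c7 = 1 (sole candidate).
r1c9 = 5 (sole candidate).
r4c9 = 1 (sole candidate).
r6c1 = 2 (sole candidate).
r6c3 = 7 (sole candidate).
r7c3 = 4 (sole candidate).
r7c5 = 6 (sole candidate).
r9c2 = 4 (sole candidate).
r9c3 = 9 (sole candidate).
r9c5 = 5: row 9 has {1,2,3,4,7,8,9}; col 5 has {1,3,6,7,8,9}; region has {1,2,3,4,7,8,9} → only 5 remains.

5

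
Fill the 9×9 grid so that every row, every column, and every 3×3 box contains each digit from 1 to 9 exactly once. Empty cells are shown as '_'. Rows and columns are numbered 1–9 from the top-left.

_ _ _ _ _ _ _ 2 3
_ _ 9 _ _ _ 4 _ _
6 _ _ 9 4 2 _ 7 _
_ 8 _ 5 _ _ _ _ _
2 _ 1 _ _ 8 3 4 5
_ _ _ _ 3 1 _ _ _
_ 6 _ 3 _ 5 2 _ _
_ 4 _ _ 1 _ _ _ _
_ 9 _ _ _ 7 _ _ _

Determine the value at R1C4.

8

R1C6 = 6: row 1 has {2,3}; col 6 has {1,2,5,7,8}; box has {2,4,9} → only 6 remains.
R2C6 = 3: row 2 has {4,9}; col 6 has {1,2,5,6,7,8}; box has {2,4,6,9} → only 3 remains.
R5C2 = 7: row 5 has {1,2,3,4,5,8}; col 2 has {4,6,8,9}; box has {1,2,8} → only 7 remains.
R5C4 = 6: row 5 has {1,2,3,4,5,7,8}; col 4 has {3,5,9}; box has {1,3,5,8} → only 6 remains.
R5C5 = 9: row 5 has {1,2,3,4,5,6,7,8}; col 5 has {1,3,4}; box has {1,3,5,6,8} → only 9 remains.
R6C2 = 5: row 6 has {1,3}; col 2 has {4,6,7,8,9}; box has {1,2,7,8} → only 5 remains.
R7C5 = 8: row 7 has {2,3,5,6}; col 5 has {1,3,4,9}; box has {1,3,5,7} → only 8 remains.
R8C4 = 2: row 8 has {1,4}; col 4 has {3,5,6,9}; box has {1,3,5,7,8} → only 2 remains.
R8C6 = 9: row 8 has {1,2,4}; col 6 has {1,2,3,5,6,7,8}; box has {1,2,3,5,7,8} → only 9 remains.
R9C4 = 4: row 9 has {7,9}; col 4 has {2,3,5,6,9}; box has {1,2,3,5,7,8,9} → only 4 remains.
R9C5 = 6: row 9 has {4,7,9}; col 5 has {1,3,4,8,9}; box has {1,2,3,4,5,7,8,9} → only 6 remains.
R1C2 = 1: row 1 has {2,3,6}; col 2 has {4,5,6,7,8,9}; box has {6,9} → only 1 remains.
R2C2 = 2: row 2 has {3,4,9}; col 2 has {1,4,5,6,7,8,9}; box has {1,6,9} → only 2 remains.
R3C2 = 3: row 3 has {2,4,6,7,9}; col 2 has {1,2,4,5,6,7,8,9}; box has {1,2,6,9} → only 3 remains.
R4C6 = 4: row 4 has {5,8}; col 6 has {1,2,3,5,6,7,8,9}; box has {1,3,5,6,8,9} → only 4 remains.
R6C4 = 7: row 6 has {1,3,5}; col 4 has {2,3,4,5,6,9}; box has {1,3,4,5,6,8,9} → only 7 remains.
R7C3 = 7: row 7 has {2,3,5,6,8}; col 3 has {1,9}; box has {4,6,9} → only 7 remains.
R1C4 = 8: row 1 has {1,2,3,6}; col 4 has {2,3,4,5,6,7,9}; box has {2,3,4,6,9} → only 8 remains.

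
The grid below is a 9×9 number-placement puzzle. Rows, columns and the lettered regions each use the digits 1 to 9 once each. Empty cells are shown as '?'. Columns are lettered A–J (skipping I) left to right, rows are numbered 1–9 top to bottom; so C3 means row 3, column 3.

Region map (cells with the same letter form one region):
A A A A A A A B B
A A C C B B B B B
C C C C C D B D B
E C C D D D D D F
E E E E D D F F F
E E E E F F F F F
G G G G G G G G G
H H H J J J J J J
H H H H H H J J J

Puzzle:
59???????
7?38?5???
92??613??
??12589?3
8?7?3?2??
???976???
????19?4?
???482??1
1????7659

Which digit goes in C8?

H3 = 7 (sole candidate).
H4 = 6 (sole candidate).
F5 = 4 (sole candidate).
J5 = 5 (sole candidate).
G8 = 7 (sole candidate).
H8 = 3 (sole candidate).
D9 = 3 (sole candidate).
F1 = 3 (sole candidate).
D3 = 5 (sole candidate).
A4 = 4 (sole candidate).
B4 = 7 (sole candidate).
A8 = 6 (sole candidate).
B8 = 5 (sole candidate).
C8 = 9: row 8 has {1,2,3,4,5,6,7,8}; col 3 has {1,3,7}; region has {1,3,5,6,7} → only 9 remains.

9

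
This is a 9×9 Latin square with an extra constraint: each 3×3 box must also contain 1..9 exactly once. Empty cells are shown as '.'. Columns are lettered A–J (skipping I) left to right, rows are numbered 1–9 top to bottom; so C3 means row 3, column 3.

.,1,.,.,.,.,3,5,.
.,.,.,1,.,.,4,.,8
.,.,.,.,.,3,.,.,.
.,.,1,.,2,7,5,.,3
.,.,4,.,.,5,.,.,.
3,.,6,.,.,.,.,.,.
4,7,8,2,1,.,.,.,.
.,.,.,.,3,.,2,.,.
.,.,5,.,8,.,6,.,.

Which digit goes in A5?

7

G7 = 9: row 7 has {1,2,4,7,8}; col 7 has {2,3,4,5,6}; box has {2,6} → only 9 remains.
H7 = 3: row 7 has {1,2,4,7,8,9}; col 8 has {5}; box has {2,6,9} → only 3 remains.
J7 = 5: row 7 has {1,2,3,4,7,8,9}; col 9 has {3,8}; box has {2,3,6,9} → only 5 remains.
C8 = 9: row 8 has {2,3}; col 3 has {1,4,5,6,8}; box has {4,5,7,8} → only 9 remains.
F7 = 6: row 7 has {1,2,3,4,5,7,8,9}; col 6 has {3,5,7}; box has {1,2,3,8} → only 6 remains.
B8 = 6: row 8 has {2,3,9}; col 2 has {1,7}; box has {4,5,7,8,9} → only 6 remains.
F8 = 4: row 8 has {2,3,6,9}; col 6 has {3,5,6,7}; box has {1,2,3,6,8} → only 4 remains.
F9 = 9: row 9 has {5,6,8}; col 6 has {3,4,5,6,7}; box has {1,2,3,4,6,8} → only 9 remains.
F2 = 2: row 2 has {1,4,8}; col 6 has {3,4,5,6,7,9}; box has {1,3} → only 2 remains.
A8 = 1: row 8 has {2,3,4,6,9}; col 1 has {3,4}; box has {4,5,6,7,8,9} → only 1 remains.
J8 = 7: row 8 has {1,2,3,4,6,9}; col 9 has {3,5,8}; box has {2,3,5,6,9} → only 7 remains.
A9 = 2: row 9 has {5,6,8,9}; col 1 has {1,3,4}; box has {1,4,5,6,7,8,9} → only 2 remains.
B9 = 3: row 9 has {2,5,6,8,9}; col 2 has {1,6,7}; box has {1,2,4,5,6,7,8,9} → only 3 remains.
D9 = 7: row 9 has {2,3,5,6,8,9}; col 4 has {1,2}; box has {1,2,3,4,6,8,9} → only 7 remains.
F1 = 8: row 1 has {1,3,5}; col 6 has {2,3,4,5,6,7,9}; box has {1,2,3} → only 8 remains.
F6 = 1: row 6 has {3,6}; col 6 has {2,3,4,5,6,7,8,9}; box has {2,5,7} → only 1 remains.
D8 = 5: row 8 has {1,2,3,4,6,7,9}; col 4 has {1,2,7}; box has {1,2,3,4,6,7,8,9} → only 5 remains.
H8 = 8: row 8 has {1,2,3,4,5,6,7,9}; col 8 has {3,5}; box has {2,3,5,6,7,9} → only 8 remains.
C2 = 3: in row 2, 3 can only go here (every other open cell in that row sees a 3).
D5 = 3: in row 5, 3 can only go here (every other open cell in that row sees a 3).
B6 = 5: in row 6, 5 can only go here (every other open cell in that row sees a 5).
B2 = 9: row 2 has {1,2,3,4,8}; col 2 has {1,3,5,6,7}; box has {1,3} → only 9 remains.
B4 = 8: row 4 has {1,2,3,5,7}; col 2 has {1,3,5,6,7,9}; box has {1,3,4,5,6} → only 8 remains.
B5 = 2: row 5 has {3,4,5}; col 2 has {1,3,5,6,7,8,9}; box has {1,3,4,5,6,8} → only 2 remains.
B3 = 4: row 3 has {3}; col 2 has {1,2,3,5,6,7,8,9}; box has {1,3,9} → only 4 remains.
A4 = 9: row 4 has {1,2,3,5,7,8}; col 1 has {1,2,3,4}; box has {1,2,3,4,5,6,8} → only 9 remains.
A5 = 7: row 5 has {2,3,4,5}; col 1 has {1,2,3,4,9}; box has {1,2,3,4,5,6,8,9} → only 7 remains.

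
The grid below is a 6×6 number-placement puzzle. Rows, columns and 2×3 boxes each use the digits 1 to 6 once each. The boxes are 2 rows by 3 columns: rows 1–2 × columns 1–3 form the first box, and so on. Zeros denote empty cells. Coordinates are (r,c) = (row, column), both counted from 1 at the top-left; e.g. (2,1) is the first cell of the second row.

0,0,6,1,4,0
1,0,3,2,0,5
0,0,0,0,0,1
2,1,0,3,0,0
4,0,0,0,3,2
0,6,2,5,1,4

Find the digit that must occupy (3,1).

(1,1) = 5: row 1 has {1,4,6}; col 1 has {1,2,4}; box has {1,3,6} → only 5 remains.
(1,2) = 2: row 1 has {1,4,5,6}; col 2 has {1,6}; box has {1,3,5,6} → only 2 remains.
(1,6) = 3: row 1 has {1,2,4,5,6}; col 6 has {1,2,4,5}; box has {1,2,4,5} → only 3 remains.
(2,2) = 4: row 2 has {1,2,3,5}; col 2 has {1,2,6}; box has {1,2,3,5,6} → only 4 remains.
(2,5) = 6: row 2 has {1,2,3,4,5}; col 5 has {1,3,4}; box has {1,2,3,4,5} → only 6 remains.
(4,5) = 5: row 4 has {1,2,3}; col 5 has {1,3,4,6}; box has {1,3} → only 5 remains.
(4,6) = 6: row 4 has {1,2,3,5}; col 6 has {1,2,3,4,5}; box has {1,3,5} → only 6 remains.
(5,2) = 5: row 5 has {2,3,4}; col 2 has {1,2,4,6}; box has {2,4,6} → only 5 remains.
(5,3) = 1: row 5 has {2,3,4,5}; col 3 has {2,3,6}; box has {2,4,5,6} → only 1 remains.
(5,4) = 6: row 5 has {1,2,3,4,5}; col 4 has {1,2,3,5}; box has {1,2,3,4,5} → only 6 remains.
(6,1) = 3: row 6 has {1,2,4,5,6}; col 1 has {1,2,4,5}; box has {1,2,4,5,6} → only 3 remains.
(3,1) = 6: row 3 has {1}; col 1 has {1,2,3,4,5}; box has {1,2} → only 6 remains.

6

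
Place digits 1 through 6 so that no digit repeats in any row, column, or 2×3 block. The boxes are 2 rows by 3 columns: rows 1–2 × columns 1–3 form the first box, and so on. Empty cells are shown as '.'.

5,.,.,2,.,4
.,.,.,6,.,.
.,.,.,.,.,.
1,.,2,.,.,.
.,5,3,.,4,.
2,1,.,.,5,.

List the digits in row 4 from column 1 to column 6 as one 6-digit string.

142563

R5C1 = 6: row 5 has {3,4,5}; col 1 has {1,2,5}; box has {1,2,3,5} → only 6 remains.
R5C4 = 1: row 5 has {3,4,5,6}; col 4 has {2,6}; box has {4,5} → only 1 remains.
R5C6 = 2: row 5 has {1,3,4,5,6}; col 6 has {4}; box has {1,4,5} → only 2 remains.
R6C3 = 4: row 6 has {1,2,5}; col 3 has {2,3}; box has {1,2,3,5,6} → only 4 remains.
R6C4 = 3: row 6 has {1,2,4,5}; col 4 has {1,2,6}; box has {1,2,4,5} → only 3 remains.
R6C6 = 6: row 6 has {1,2,3,4,5}; col 6 has {2,4}; box has {1,2,3,4,5} → only 6 remains.
R2C3 = 1: row 2 has {6}; col 3 has {2,3,4}; box has {5} → only 1 remains.
R2C5 = 3: row 2 has {1,6}; col 5 has {4,5}; box has {2,4,6} → only 3 remains.
R2C6 = 5: row 2 has {1,3,6}; col 6 has {2,4,6}; box has {2,3,4,6} → only 5 remains.
R4C5 = 6: row 4 has {1,2}; col 5 has {3,4,5}; box has {} → only 6 remains.
R4C6 = 3: row 4 has {1,2,6}; col 6 has {2,4,5,6}; box has {6} → only 3 remains.
R1C3 = 6: row 1 has {2,4,5}; col 3 has {1,2,3,4}; box has {1,5} → only 6 remains.
R1C5 = 1: row 1 has {2,4,5,6}; col 5 has {3,4,5,6}; box has {2,3,4,5,6} → only 1 remains.
R2C1 = 4: row 2 has {1,3,5,6}; col 1 has {1,2,5,6}; box has {1,5,6} → only 4 remains.
R2C2 = 2: row 2 has {1,3,4,5,6}; col 2 has {1,5}; box has {1,4,5,6} → only 2 remains.
R3C1 = 3: row 3 has {}; col 1 has {1,2,4,5,6}; box has {1,2} → only 3 remains.
R3C3 = 5: row 3 has {3}; col 3 has {1,2,3,4,6}; box has {1,2,3} → only 5 remains.
R3C4 = 4: row 3 has {3,5}; col 4 has {1,2,3,6}; box has {3,6} → only 4 remains.
R3C5 = 2: row 3 has {3,4,5}; col 5 has {1,3,4,5,6}; box has {3,4,6} → only 2 remains.
R3C6 = 1: row 3 has {2,3,4,5}; col 6 has {2,3,4,5,6}; box has {2,3,4,6} → only 1 remains.
R4C2 = 4: row 4 has {1,2,3,6}; col 2 has {1,2,5}; box has {1,2,3,5} → only 4 remains.
R4C4 = 5: row 4 has {1,2,3,4,6}; col 4 has {1,2,3,4,6}; box has {1,2,3,4,6} → only 5 remains.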